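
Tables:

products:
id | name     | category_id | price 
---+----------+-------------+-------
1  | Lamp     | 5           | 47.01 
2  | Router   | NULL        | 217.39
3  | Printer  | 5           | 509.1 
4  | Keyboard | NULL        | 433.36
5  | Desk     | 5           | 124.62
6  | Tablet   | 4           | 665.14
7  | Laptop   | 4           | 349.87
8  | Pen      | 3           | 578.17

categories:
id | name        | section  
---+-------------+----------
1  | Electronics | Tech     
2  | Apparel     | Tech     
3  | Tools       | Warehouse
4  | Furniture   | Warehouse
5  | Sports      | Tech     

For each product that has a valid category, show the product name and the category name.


INNER JOIN keeps only products rows whose category_id matches an id in categories. Walk through each product:
  - product 1 (Lamp): category_id=5 -> matches Sports
  - product 2 (Router): category_id=NULL, no match -> dropped
  - product 3 (Printer): category_id=5 -> matches Sports
  - product 4 (Keyboard): category_id=NULL, no match -> dropped
  - product 5 (Desk): category_id=5 -> matches Sports
  - product 6 (Tablet): category_id=4 -> matches Furniture
  - product 7 (Laptop): category_id=4 -> matches Furniture
  - product 8 (Pen): category_id=3 -> matches Tools
So 2 of 8 rows are dropped.

SQL:
SELECT a.name, b.name AS category
FROM products a
INNER JOIN categories b ON a.category_id = b.id

Result:
name    | category 
--------+----------
Lamp    | Sports   
Printer | Sports   
Desk    | Sports   
Tablet  | Furniture
Laptop  | Furniture
Pen     | Tools    


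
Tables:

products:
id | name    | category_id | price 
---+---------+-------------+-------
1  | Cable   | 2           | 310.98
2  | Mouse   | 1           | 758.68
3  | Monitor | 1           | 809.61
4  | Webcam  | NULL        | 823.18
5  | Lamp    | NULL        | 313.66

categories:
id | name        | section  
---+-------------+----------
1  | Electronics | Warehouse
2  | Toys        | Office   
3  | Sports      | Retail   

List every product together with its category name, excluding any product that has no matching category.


INNER JOIN keeps only products rows whose category_id matches an id in categories. Walk through each product:
  - product 1 (Cable): category_id=2 -> matches Toys
  - product 2 (Mouse): category_id=1 -> matches Electronics
  - product 3 (Monitor): category_id=1 -> matches Electronics
  - product 4 (Webcam): category_id=NULL, no match -> dropped
  - product 5 (Lamp): category_id=NULL, no match -> dropped
So 2 of 5 rows are dropped.

SQL:
SELECT a.name, b.name AS category
FROM products a
INNER JOIN categories b ON a.category_id = b.id

Result:
name    | category   
--------+------------
Cable   | Toys       
Mouse   | Electronics
Monitor | Electronics


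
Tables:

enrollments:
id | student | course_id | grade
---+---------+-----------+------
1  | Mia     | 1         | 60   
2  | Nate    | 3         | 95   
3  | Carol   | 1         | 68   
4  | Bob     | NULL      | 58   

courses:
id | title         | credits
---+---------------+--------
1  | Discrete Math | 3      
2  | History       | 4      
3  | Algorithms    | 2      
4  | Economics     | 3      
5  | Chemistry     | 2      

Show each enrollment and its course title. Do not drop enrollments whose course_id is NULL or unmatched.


LEFT JOIN keeps every row from enrollments (the left table); where course_id has no match in courses, the course columns become NULL. Walk through each enrollment:
  - enrollment 1 (Mia): course_id=1 -> matches Discrete Math
  - enrollment 2 (Nate): course_id=3 -> matches Algorithms
  - enrollment 3 (Carol): course_id=1 -> matches Discrete Math
  - enrollment 4 (Bob): course_id=NULL, no match -> kept with NULL
All 4 rows appear; 1 has NULL course.

SQL:
SELECT a.student, b.title AS course
FROM enrollments a
LEFT JOIN courses b ON a.course_id = b.id

Result:
student | course       
--------+--------------
Mia     | Discrete Math
Nate    | Algorithms   
Carol   | Discrete Math
Bob     | NULL         


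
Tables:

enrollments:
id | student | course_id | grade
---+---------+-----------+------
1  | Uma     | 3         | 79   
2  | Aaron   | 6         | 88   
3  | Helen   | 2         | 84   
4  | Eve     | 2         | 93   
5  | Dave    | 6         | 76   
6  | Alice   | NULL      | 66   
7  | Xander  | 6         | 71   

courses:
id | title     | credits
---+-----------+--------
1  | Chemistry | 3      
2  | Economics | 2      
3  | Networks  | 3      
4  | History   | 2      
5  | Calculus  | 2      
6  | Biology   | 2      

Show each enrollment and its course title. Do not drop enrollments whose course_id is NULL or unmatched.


LEFT JOIN keeps every row from enrollments (the left table); where course_id has no match in courses, the course columns become NULL. Walk through each enrollment:
  - enrollment 1 (Uma): course_id=3 -> matches Networks
  - enrollment 2 (Aaron): course_id=6 -> matches Biology
  - enrollment 3 (Helen): course_id=2 -> matches Economics
  - enrollment 4 (Eve): course_id=2 -> matches Economics
  - enrollment 5 (Dave): course_id=6 -> matches Biology
  - enrollment 6 (Alice): course_id=NULL, no match -> kept with NULL
  - enrollment 7 (Xander): course_id=6 -> matches Biology
All 7 rows appear; 1 has NULL course.

SQL:
SELECT a.student, b.title AS course
FROM enrollments a
LEFT JOIN courses b ON a.course_id = b.id

Result:
student | course   
--------+----------
Uma     | Networks 
Aaron   | Biology  
Helen   | Economics
Eve     | Economics
Dave    | Biology  
Alice   | NULL     
Xander  | Biology  


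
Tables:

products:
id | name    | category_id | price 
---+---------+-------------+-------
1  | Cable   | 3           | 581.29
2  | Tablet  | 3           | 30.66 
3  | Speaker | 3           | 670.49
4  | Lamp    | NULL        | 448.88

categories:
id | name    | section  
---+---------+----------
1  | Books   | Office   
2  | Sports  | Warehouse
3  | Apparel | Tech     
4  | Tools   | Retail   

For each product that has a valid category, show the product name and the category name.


INNER JOIN keeps only products rows whose category_id matches an id in categories. Walk through each product:
  - product 1 (Cable): category_id=3 -> matches Apparel
  - product 2 (Tablet): category_id=3 -> matches Apparel
  - product 3 (Speaker): category_id=3 -> matches Apparel
  - product 4 (Lamp): category_id=NULL, no match -> dropped
So 1 of 4 rows is dropped.

SQL:
SELECT a.name, b.name AS category
FROM products a
INNER JOIN categories b ON a.category_id = b.id

Result:
name    | category
--------+---------
Cable   | Apparel 
Tablet  | Apparel 
Speaker | Apparel 


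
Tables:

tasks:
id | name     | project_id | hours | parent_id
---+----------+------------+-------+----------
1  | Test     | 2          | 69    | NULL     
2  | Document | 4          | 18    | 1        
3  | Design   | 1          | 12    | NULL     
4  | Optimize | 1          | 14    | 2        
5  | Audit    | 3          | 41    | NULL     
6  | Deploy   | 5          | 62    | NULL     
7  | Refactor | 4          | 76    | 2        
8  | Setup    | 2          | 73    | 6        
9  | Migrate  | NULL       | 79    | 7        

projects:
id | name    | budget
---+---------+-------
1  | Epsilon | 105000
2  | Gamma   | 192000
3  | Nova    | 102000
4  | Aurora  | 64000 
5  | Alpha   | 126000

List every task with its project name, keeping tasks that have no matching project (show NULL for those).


LEFT JOIN keeps every row from tasks (the left table); where project_id has no match in projects, the project columns become NULL. Walk through each task:
  - task 1 (Test): project_id=2 -> matches Gamma
  - task 2 (Document): project_id=4 -> matches Aurora
  - task 3 (Design): project_id=1 -> matches Epsilon
  - task 4 (Optimize): project_id=1 -> matches Epsilon
  - task 5 (Audit): project_id=3 -> matches Nova
  - task 6 (Deploy): project_id=5 -> matches Alpha
  - task 7 (Refactor): project_id=4 -> matches Aurora
  - task 8 (Setup): project_id=2 -> matches Gamma
  - task 9 (Migrate): project_id=NULL, no match -> kept with NULL
All 9 rows appear; 1 has NULL project.

SQL:
SELECT a.name, b.name AS project
FROM tasks a
LEFT JOIN projects b ON a.project_id = b.id

Result:
name     | project
---------+--------
Test     | Gamma  
Document | Aurora 
Design   | Epsilon
Optimize | Epsilon
Audit    | Nova   
Deploy   | Alpha  
Refactor | Aurora 
Setup    | Gamma  
Migrate  | NULL   


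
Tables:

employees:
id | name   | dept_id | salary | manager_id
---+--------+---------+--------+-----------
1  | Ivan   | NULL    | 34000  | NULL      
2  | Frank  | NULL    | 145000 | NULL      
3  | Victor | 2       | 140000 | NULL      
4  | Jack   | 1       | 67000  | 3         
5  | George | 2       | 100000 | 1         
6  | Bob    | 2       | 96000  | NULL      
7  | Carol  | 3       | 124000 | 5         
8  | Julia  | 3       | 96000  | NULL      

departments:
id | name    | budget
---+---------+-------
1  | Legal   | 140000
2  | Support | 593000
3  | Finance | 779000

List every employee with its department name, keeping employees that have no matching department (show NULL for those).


LEFT JOIN keeps every row from employees (the left table); where dept_id has no match in departments, the department columns become NULL. Walk through each employee:
  - employee 1 (Ivan): dept_id=NULL, no match -> kept with NULL
  - employee 2 (Frank): dept_id=NULL, no match -> kept with NULL
  - employee 3 (Victor): dept_id=2 -> matches Support
  - employee 4 (Jack): dept_id=1 -> matches Legal
  - employee 5 (George): dept_id=2 -> matches Support
  - employee 6 (Bob): dept_id=2 -> matches Support
  - employee 7 (Carol): dept_id=3 -> matches Finance
  - employee 8 (Julia): dept_id=3 -> matches Finance
All 8 rows appear; 2 have NULL department.

SQL:
SELECT a.name, b.name AS department
FROM employees a
LEFT JOIN departments b ON a.dept_id = b.id

Result:
name   | department
-------+-----------
Ivan   | NULL      
Frank  | NULL      
Victor | Support   
Jack   | Legal     
George | Support   
Bob    | Support   
Carol  | Finance   
Julia  | Finance   


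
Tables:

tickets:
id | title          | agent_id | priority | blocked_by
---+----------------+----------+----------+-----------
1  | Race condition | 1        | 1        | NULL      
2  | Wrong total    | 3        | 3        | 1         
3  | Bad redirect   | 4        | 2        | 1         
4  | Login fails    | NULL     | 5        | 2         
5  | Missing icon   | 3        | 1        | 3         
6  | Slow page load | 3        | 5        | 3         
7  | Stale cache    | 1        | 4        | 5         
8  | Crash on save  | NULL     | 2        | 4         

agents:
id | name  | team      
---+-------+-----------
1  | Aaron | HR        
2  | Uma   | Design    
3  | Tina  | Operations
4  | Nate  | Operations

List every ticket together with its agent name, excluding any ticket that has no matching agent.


INNER JOIN keeps only tickets rows whose agent_id matches an id in agents. Walk through each ticket:
  - ticket 1 (Race condition): agent_id=1 -> matches Aaron
  - ticket 2 (Wrong total): agent_id=3 -> matches Tina
  - ticket 3 (Bad redirect): agent_id=4 -> matches Nate
  - ticket 4 (Login fails): agent_id=NULL, no match -> dropped
  - ticket 5 (Missing icon): agent_id=3 -> matches Tina
  - ticket 6 (Slow page load): agent_id=3 -> matches Tina
  - ticket 7 (Stale cache): agent_id=1 -> matches Aaron
  - ticket 8 (Crash on save): agent_id=NULL, no match -> dropped
So 2 of 8 rows are dropped.

SQL:
SELECT a.title, b.name AS agent
FROM tickets a
INNER JOIN agents b ON a.agent_id = b.id

Result:
title          | agent
---------------+------
Race condition | Aaron
Wrong total    | Tina 
Bad redirect   | Nate 
Missing icon   | Tina 
Slow page load | Tina 
Stale cache    | Aaron


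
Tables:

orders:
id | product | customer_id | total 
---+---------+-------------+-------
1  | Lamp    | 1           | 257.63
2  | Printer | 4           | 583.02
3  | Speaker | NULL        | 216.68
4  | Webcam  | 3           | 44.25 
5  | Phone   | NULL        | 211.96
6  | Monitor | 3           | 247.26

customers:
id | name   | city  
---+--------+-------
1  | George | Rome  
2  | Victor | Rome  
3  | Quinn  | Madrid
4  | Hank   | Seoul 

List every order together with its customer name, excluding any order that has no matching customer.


INNER JOIN keeps only orders rows whose customer_id matches an id in customers. Walk through each order:
  - order 1 (Lamp): customer_id=1 -> matches George
  - order 2 (Printer): customer_id=4 -> matches Hank
  - order 3 (Speaker): customer_id=NULL, no match -> dropped
  - order 4 (Webcam): customer_id=3 -> matches Quinn
  - order 5 (Phone): customer_id=NULL, no match -> dropped
  - order 6 (Monitor): customer_id=3 -> matches Quinn
So 2 of 6 rows are dropped.

SQL:
SELECT a.product, b.name AS customer
FROM orders a
INNER JOIN customers b ON a.customer_id = b.id

Result:
product | customer
--------+---------
Lamp    | George  
Printer | Hank    
Webcam  | Quinn   
Monitor | Quinn   


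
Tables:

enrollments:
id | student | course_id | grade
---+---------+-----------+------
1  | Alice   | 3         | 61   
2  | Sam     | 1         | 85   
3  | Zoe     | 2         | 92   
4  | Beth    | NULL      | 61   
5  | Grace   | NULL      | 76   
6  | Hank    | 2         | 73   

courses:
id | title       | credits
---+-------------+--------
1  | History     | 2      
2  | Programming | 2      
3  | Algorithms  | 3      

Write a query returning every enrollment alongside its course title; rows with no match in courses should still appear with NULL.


LEFT JOIN keeps every row from enrollments (the left table); where course_id has no match in courses, the course columns become NULL. Walk through each enrollment:
  - enrollment 1 (Alice): course_id=3 -> matches Algorithms
  - enrollment 2 (Sam): course_id=1 -> matches History
  - enrollment 3 (Zoe): course_id=2 -> matches Programming
  - enrollment 4 (Beth): course_id=NULL, no match -> kept with NULL
  - enrollment 5 (Grace): course_id=NULL, no match -> kept with NULL
  - enrollment 6 (Hank): course_id=2 -> matches Programming
All 6 rows appear; 2 have NULL course.

SQL:
SELECT a.student, b.title AS course
FROM enrollments a
LEFT JOIN courses b ON a.course_id = b.id

Result:
student | course     
--------+------------
Alice   | Algorithms 
Sam     | History    
Zoe     | Programming
Beth    | NULL       
Grace   | NULL       
Hank    | Programming


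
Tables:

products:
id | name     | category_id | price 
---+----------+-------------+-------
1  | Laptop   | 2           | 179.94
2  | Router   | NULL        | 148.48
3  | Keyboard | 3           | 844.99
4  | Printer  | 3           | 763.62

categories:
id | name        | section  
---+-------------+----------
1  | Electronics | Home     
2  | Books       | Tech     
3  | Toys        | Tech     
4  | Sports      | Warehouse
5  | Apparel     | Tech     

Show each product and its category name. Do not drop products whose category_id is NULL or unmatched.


LEFT JOIN keeps every row from products (the left table); where category_id has no match in categories, the category columns become NULL. Walk through each product:
  - product 1 (Laptop): category_id=2 -> matches Books
  - product 2 (Router): category_id=NULL, no match -> kept with NULL
  - product 3 (Keyboard): category_id=3 -> matches Toys
  - product 4 (Printer): category_id=3 -> matches Toys
All 4 rows appear; 1 has NULL category.

SQL:
SELECT a.name, b.name AS category
FROM products a
LEFT JOIN categories b ON a.category_id = b.id

Result:
name     | category
---------+---------
Laptop   | Books   
Router   | NULL    
Keyboard | Toys    
Printer  | Toys    


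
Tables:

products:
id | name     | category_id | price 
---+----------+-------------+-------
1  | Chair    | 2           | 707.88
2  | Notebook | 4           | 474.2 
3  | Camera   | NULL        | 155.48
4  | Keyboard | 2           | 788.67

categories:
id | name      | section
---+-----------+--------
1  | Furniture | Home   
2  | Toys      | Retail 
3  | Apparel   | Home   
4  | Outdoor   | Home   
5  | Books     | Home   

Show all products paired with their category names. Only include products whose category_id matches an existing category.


INNER JOIN keeps only products rows whose category_id matches an id in categories. Walk through each product:
  - product 1 (Chair): category_id=2 -> matches Toys
  - product 2 (Notebook): category_id=4 -> matches Outdoor
  - product 3 (Camera): category_id=NULL, no match -> dropped
  - product 4 (Keyboard): category_id=2 -> matches Toys
So 1 of 4 rows is dropped.

SQL:
SELECT a.name, b.name AS category
FROM products a
INNER JOIN categories b ON a.category_id = b.id

Result:
name     | category
---------+---------
Chair    | Toys    
Notebook | Outdoor 
Keyboard | Toys    


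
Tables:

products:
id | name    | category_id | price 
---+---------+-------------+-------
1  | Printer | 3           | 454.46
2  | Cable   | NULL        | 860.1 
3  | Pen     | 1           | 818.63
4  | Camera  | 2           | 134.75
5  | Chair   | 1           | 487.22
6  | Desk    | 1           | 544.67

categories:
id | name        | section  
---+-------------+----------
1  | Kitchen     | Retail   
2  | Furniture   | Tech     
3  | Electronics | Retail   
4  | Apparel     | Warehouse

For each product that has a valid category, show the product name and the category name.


INNER JOIN keeps only products rows whose category_id matches an id in categories. Walk through each product:
  - product 1 (Printer): category_id=3 -> matches Electronics
  - product 2 (Cable): category_id=NULL, no match -> dropped
  - product 3 (Pen): category_id=1 -> matches Kitchen
  - product 4 (Camera): category_id=2 -> matches Furniture
  - product 5 (Chair): category_id=1 -> matches Kitchen
  - product 6 (Desk): category_id=1 -> matches Kitchen
So 1 of 6 rows is dropped.

SQL:
SELECT a.name, b.name AS category
FROM products a
INNER JOIN categories b ON a.category_id = b.id

Result:
name    | category   
--------+------------
Printer | Electronics
Pen     | Kitchen    
Camera  | Furniture  
Chair   | Kitchen    
Desk    | Kitchen    


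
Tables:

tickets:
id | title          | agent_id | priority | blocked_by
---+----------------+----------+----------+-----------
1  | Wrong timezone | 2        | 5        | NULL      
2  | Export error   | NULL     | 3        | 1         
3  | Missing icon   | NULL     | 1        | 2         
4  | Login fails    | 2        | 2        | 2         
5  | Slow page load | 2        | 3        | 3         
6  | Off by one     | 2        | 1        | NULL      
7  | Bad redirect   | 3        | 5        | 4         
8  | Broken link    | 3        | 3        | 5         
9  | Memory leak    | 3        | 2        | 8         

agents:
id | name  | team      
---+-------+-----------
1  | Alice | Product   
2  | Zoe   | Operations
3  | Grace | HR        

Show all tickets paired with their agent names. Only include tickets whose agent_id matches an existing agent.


INNER JOIN keeps only tickets rows whose agent_id matches an id in agents. Walk through each ticket:
  - ticket 1 (Wrong timezone): agent_id=2 -> matches Zoe
  - ticket 2 (Export error): agent_id=NULL, no match -> dropped
  - ticket 3 (Missing icon): agent_id=NULL, no match -> dropped
  - ticket 4 (Login fails): agent_id=2 -> matches Zoe
  - ticket 5 (Slow page load): agent_id=2 -> matches Zoe
  - ticket 6 (Off by one): agent_id=2 -> matches Zoe
  - ticket 7 (Bad redirect): agent_id=3 -> matches Grace
  - ticket 8 (Broken link): agent_id=3 -> matches Grace
  - ticket 9 (Memory leak): agent_id=3 -> matches Grace
So 2 of 9 rows are dropped.

SQL:
SELECT a.title, b.name AS agent
FROM tickets a
INNER JOIN agents b ON a.agent_id = b.id

Result:
title          | agent
---------------+------
Wrong timezone | Zoe  
Login fails    | Zoe  
Slow page load | Zoe  
Off by one     | Zoe  
Bad redirect   | Grace
Broken link    | Grace
Memory leak    | Grace


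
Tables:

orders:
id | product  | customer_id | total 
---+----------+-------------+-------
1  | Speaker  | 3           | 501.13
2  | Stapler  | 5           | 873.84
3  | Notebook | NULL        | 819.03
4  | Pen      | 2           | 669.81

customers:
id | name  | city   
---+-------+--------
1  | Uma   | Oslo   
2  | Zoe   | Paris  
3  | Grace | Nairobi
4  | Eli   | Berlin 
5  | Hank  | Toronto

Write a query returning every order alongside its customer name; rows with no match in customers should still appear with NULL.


LEFT JOIN keeps every row from orders (the left table); where customer_id has no match in customers, the customer columns become NULL. Walk through each order:
  - order 1 (Speaker): customer_id=3 -> matches Grace
  - order 2 (Stapler): customer_id=5 -> matches Hank
  - order 3 (Notebook): customer_id=NULL, no match -> kept with NULL
  - order 4 (Pen): customer_id=2 -> matches Zoe
All 4 rows appear; 1 has NULL customer.

SQL:
SELECT a.product, b.name AS customer
FROM orders a
LEFT JOIN customers b ON a.customer_id = b.id

Result:
product  | customer
---------+---------
Speaker  | Grace   
Stapler  | Hank    
Notebook | NULL    
Pen      | Zoe     


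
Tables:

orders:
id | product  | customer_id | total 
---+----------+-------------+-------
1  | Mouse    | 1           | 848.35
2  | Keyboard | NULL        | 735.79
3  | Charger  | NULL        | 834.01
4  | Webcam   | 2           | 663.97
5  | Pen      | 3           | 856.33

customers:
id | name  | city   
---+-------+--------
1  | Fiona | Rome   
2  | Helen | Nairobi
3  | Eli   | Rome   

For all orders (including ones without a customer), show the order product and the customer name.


LEFT JOIN keeps every row from orders (the left table); where customer_id has no match in customers, the customer columns become NULL. Walk through each order:
  - order 1 (Mouse): customer_id=1 -> matches Fiona
  - order 2 (Keyboard): customer_id=NULL, no match -> kept with NULL
  - order 3 (Charger): customer_id=NULL, no match -> kept with NULL
  - order 4 (Webcam): customer_id=2 -> matches Helen
  - order 5 (Pen): customer_id=3 -> matches Eli
All 5 rows appear; 2 have NULL customer.

SQL:
SELECT a.product, b.name AS customer
FROM orders a
LEFT JOIN customers b ON a.customer_id = b.id

Result:
product  | customer
---------+---------
Mouse    | Fiona   
Keyboard | NULL    
Charger  | NULL    
Webcam   | Helen   
Pen      | Eli     


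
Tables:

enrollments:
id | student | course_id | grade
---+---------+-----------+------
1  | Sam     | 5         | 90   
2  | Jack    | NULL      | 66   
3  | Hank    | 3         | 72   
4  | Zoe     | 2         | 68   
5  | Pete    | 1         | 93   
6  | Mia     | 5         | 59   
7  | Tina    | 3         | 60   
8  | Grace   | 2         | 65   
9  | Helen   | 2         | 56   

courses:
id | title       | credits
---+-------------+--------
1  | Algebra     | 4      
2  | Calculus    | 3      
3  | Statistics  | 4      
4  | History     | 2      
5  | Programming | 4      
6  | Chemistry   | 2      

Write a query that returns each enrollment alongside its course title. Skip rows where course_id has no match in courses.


INNER JOIN keeps only enrollments rows whose course_id matches an id in courses. Walk through each enrollment:
  - enrollment 1 (Sam): course_id=5 -> matches Programming
  - enrollment 2 (Jack): course_id=NULL, no match -> dropped
  - enrollment 3 (Hank): course_id=3 -> matches Statistics
  - enrollment 4 (Zoe): course_id=2 -> matches Calculus
  - enrollment 5 (Pete): course_id=1 -> matches Algebra
  - enrollment 6 (Mia): course_id=5 -> matches Programming
  - enrollment 7 (Tina): course_id=3 -> matches Statistics
  - enrollment 8 (Grace): course_id=2 -> matches Calculus
  - enrollment 9 (Helen): course_id=2 -> matches Calculus
So 1 of 9 rows is dropped.

SQL:
SELECT a.student, b.title AS course
FROM enrollments a
INNER JOIN courses b ON a.course_id = b.id

Result:
student | course     
--------+------------
Sam     | Programming
Hank    | Statistics 
Zoe     | Calculus   
Pete    | Algebra    
Mia     | Programming
Tina    | Statistics 
Grace   | Calculus   
Helen   | Calculus   


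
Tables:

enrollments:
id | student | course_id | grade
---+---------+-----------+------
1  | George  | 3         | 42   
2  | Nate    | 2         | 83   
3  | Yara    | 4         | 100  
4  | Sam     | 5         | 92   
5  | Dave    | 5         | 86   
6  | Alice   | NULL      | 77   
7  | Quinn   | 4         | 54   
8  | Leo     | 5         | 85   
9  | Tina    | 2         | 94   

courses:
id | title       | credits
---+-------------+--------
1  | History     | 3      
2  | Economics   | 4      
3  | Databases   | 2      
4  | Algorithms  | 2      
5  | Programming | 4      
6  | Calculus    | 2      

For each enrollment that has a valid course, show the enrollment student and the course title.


INNER JOIN keeps only enrollments rows whose course_id matches an id in courses. Walk through each enrollment:
  - enrollment 1 (George): course_id=3 -> matches Databases
  - enrollment 2 (Nate): course_id=2 -> matches Economics
  - enrollment 3 (Yara): course_id=4 -> matches Algorithms
  - enrollment 4 (Sam): course_id=5 -> matches Programming
  - enrollment 5 (Dave): course_id=5 -> matches Programming
  - enrollment 6 (Alice): course_id=NULL, no match -> dropped
  - enrollment 7 (Quinn): course_id=4 -> matches Algorithms
  - enrollment 8 (Leo): course_id=5 -> matches Programming
  - enrollment 9 (Tina): course_id=2 -> matches Economics
So 1 of 9 rows is dropped.

SQL:
SELECT a.student, b.title AS course
FROM enrollments a
INNER JOIN courses b ON a.course_id = b.id

Result:
student | course     
--------+------------
George  | Databases  
Nate    | Economics  
Yara    | Algorithms 
Sam     | Programming
Dave    | Programming
Quinn   | Algorithms 
Leo     | Programming
Tina    | Economics  


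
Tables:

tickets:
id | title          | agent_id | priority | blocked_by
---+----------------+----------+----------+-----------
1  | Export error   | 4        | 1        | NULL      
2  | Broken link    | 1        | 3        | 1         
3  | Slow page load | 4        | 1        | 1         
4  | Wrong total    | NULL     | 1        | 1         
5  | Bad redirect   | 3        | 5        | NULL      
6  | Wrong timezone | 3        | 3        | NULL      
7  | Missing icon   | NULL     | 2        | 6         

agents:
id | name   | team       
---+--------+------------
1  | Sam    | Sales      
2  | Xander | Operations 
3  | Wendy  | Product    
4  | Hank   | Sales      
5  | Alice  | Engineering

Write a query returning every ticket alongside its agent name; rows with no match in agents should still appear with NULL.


LEFT JOIN keeps every row from tickets (the left table); where agent_id has no match in agents, the agent columns become NULL. Walk through each ticket:
  - ticket 1 (Export error): agent_id=4 -> matches Hank
  - ticket 2 (Broken link): agent_id=1 -> matches Sam
  - ticket 3 (Slow page load): agent_id=4 -> matches Hank
  - ticket 4 (Wrong total): agent_id=NULL, no match -> kept with NULL
  - ticket 5 (Bad redirect): agent_id=3 -> matches Wendy
  - ticket 6 (Wrong timezone): agent_id=3 -> matches Wendy
  - ticket 7 (Missing icon): agent_id=NULL, no match -> kept with NULL
All 7 rows appear; 2 have NULL agent.

SQL:
SELECT a.title, b.name AS agent
FROM tickets a
LEFT JOIN agents b ON a.agent_id = b.id

Result:
title          | agent
---------------+------
Export error   | Hank 
Broken link    | Sam  
Slow page load | Hank 
Wrong total    | NULL 
Bad redirect   | Wendy
Wrong timezone | Wendy
Missing icon   | NULL 


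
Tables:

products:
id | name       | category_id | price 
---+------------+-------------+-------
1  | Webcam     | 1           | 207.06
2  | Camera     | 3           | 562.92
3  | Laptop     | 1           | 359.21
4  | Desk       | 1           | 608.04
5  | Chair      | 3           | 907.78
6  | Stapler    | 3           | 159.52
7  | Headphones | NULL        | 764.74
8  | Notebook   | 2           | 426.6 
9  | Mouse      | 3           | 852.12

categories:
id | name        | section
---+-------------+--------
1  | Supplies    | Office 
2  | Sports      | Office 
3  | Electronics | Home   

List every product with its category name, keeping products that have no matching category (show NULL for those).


LEFT JOIN keeps every row from products (the left table); where category_id has no match in categories, the category columns become NULL. Walk through each product:
  - product 1 (Webcam): category_id=1 -> matches Supplies
  - product 2 (Camera): category_id=3 -> matches Electronics
  - product 3 (Laptop): category_id=1 -> matches Supplies
  - product 4 (Desk): category_id=1 -> matches Supplies
  - product 5 (Chair): category_id=3 -> matches Electronics
  - product 6 (Stapler): category_id=3 -> matches Electronics
  - product 7 (Headphones): category_id=NULL, no match -> kept with NULL
  - product 8 (Notebook): category_id=2 -> matches Sports
  - product 9 (Mouse): category_id=3 -> matches Electronics
All 9 rows appear; 1 has NULL category.

SQL:
SELECT a.name, b.name AS category
FROM products a
LEFT JOIN categories b ON a.category_id = b.id

Result:
name       | category   
-----------+------------
Webcam     | Supplies   
Camera     | Electronics
Laptop     | Supplies   
Desk       | Supplies   
Chair      | Electronics
Stapler    | Electronics
Headphones | NULL       
Notebook   | Sports     
Mouse      | Electronics


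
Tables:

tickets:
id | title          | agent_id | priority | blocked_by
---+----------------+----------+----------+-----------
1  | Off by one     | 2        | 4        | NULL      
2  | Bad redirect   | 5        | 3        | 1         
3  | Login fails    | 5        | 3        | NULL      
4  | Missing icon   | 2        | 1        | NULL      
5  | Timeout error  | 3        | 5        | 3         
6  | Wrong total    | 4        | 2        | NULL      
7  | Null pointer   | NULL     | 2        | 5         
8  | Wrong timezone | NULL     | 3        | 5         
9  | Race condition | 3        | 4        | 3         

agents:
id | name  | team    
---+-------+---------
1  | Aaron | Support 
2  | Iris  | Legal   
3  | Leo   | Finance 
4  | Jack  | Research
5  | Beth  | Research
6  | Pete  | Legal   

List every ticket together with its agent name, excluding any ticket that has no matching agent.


INNER JOIN keeps only tickets rows whose agent_id matches an id in agents. Walk through each ticket:
  - ticket 1 (Off by one): agent_id=2 -> matches Iris
  - ticket 2 (Bad redirect): agent_id=5 -> matches Beth
  - ticket 3 (Login fails): agent_id=5 -> matches Beth
  - ticket 4 (Missing icon): agent_id=2 -> matches Iris
  - ticket 5 (Timeout error): agent_id=3 -> matches Leo
  - ticket 6 (Wrong total): agent_id=4 -> matches Jack
  - ticket 7 (Null pointer): agent_id=NULL, no match -> dropped
  - ticket 8 (Wrong timezone): agent_id=NULL, no match -> dropped
  - ticket 9 (Race condition): agent_id=3 -> matches Leo
So 2 of 9 rows are dropped.

SQL:
SELECT a.title, b.name AS agent
FROM tickets a
INNER JOIN agents b ON a.agent_id = b.id

Result:
title          | agent
---------------+------
Off by one     | Iris 
Bad redirect   | Beth 
Login fails    | Beth 
Missing icon   | Iris 
Timeout error  | Leo  
Wrong total    | Jack 
Race condition | Leo  


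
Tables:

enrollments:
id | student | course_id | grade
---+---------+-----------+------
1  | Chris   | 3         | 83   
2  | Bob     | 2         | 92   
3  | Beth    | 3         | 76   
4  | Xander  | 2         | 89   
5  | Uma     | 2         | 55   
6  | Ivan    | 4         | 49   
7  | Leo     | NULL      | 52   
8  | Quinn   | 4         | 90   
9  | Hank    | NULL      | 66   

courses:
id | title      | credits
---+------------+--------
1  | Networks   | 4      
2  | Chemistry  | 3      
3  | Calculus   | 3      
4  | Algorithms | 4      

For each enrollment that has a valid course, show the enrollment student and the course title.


INNER JOIN keeps only enrollments rows whose course_id matches an id in courses. Walk through each enrollment:
  - enrollment 1 (Chris): course_id=3 -> matches Calculus
  - enrollment 2 (Bob): course_id=2 -> matches Chemistry
  - enrollment 3 (Beth): course_id=3 -> matches Calculus
  - enrollment 4 (Xander): course_id=2 -> matches Chemistry
  - enrollment 5 (Uma): course_id=2 -> matches Chemistry
  - enrollment 6 (Ivan): course_id=4 -> matches Algorithms
  - enrollment 7 (Leo): course_id=NULL, no match -> dropped
  - enrollment 8 (Quinn): course_id=4 -> matches Algorithms
  - enrollment 9 (Hank): course_id=NULL, no match -> dropped
So 2 of 9 rows are dropped.

SQL:
SELECT a.student, b.title AS course
FROM enrollments a
INNER JOIN courses b ON a.course_id = b.id

Result:
student | course    
--------+-----------
Chris   | Calculus  
Bob     | Chemistry 
Beth    | Calculus  
Xander  | Chemistry 
Uma     | Chemistry 
Ivan    | Algorithms
Quinn   | Algorithms


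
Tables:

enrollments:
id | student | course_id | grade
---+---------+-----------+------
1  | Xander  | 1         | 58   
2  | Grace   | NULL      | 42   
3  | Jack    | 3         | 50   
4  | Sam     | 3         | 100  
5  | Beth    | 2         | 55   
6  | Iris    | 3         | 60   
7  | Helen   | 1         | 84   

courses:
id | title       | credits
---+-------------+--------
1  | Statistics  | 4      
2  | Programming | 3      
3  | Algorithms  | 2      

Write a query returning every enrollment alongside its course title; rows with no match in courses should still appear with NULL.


LEFT JOIN keeps every row from enrollments (the left table); where course_id has no match in courses, the course columns become NULL. Walk through each enrollment:
  - enrollment 1 (Xander): course_id=1 -> matches Statistics
  - enrollment 2 (Grace): course_id=NULL, no match -> kept with NULL
  - enrollment 3 (Jack): course_id=3 -> matches Algorithms
  - enrollment 4 (Sam): course_id=3 -> matches Algorithms
  - enrollment 5 (Beth): course_id=2 -> matches Programming
  - enrollment 6 (Iris): course_id=3 -> matches Algorithms
  - enrollment 7 (Helen): course_id=1 -> matches Statistics
All 7 rows appear; 1 has NULL course.

SQL:
SELECT a.student, b.title AS course
FROM enrollments a
LEFT JOIN courses b ON a.course_id = b.id

Result:
student | course     
--------+------------
Xander  | Statistics 
Grace   | NULL       
Jack    | Algorithms 
Sam     | Algorithms 
Beth    | Programming
Iris    | Algorithms 
Helen   | Statistics 


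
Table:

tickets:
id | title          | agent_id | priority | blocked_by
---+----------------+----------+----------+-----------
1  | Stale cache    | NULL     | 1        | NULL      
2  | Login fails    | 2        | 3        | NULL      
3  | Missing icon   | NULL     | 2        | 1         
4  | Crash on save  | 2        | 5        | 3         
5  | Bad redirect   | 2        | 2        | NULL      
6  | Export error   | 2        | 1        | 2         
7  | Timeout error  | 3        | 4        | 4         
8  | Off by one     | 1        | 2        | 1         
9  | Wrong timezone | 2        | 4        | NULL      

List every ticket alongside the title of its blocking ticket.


This is a self-join: tickets is joined to a second copy of itself, matching each row's blocked_by to another row's id. Use LEFT JOIN so rows with blocked_by=NULL are kept.
  - ticket 1 (Stale cache): blocked_by=NULL -> NULL
  - ticket 2 (Login fails): blocked_by=NULL -> NULL
  - ticket 3 (Missing icon): blocked_by=1 -> Stale cache
  - ticket 4 (Crash on save): blocked_by=3 -> Missing icon
  - ticket 5 (Bad redirect): blocked_by=NULL -> NULL
  - ticket 6 (Export error): blocked_by=2 -> Login fails
  - ticket 7 (Timeout error): blocked_by=4 -> Crash on save
  - ticket 8 (Off by one): blocked_by=1 -> Stale cache
  - ticket 9 (Wrong timezone): blocked_by=NULL -> NULL

SQL:
SELECT a.title AS item, b.title AS blocked_by
FROM tickets a
LEFT JOIN tickets b ON a.blocked_by = b.id

Result:
item           | blocked_by   
---------------+--------------
Stale cache    | NULL         
Login fails    | NULL         
Missing icon   | Stale cache  
Crash on save  | Missing icon 
Bad redirect   | NULL         
Export error   | Login fails  
Timeout error  | Crash on save
Off by one     | Stale cache  
Wrong timezone | NULL         


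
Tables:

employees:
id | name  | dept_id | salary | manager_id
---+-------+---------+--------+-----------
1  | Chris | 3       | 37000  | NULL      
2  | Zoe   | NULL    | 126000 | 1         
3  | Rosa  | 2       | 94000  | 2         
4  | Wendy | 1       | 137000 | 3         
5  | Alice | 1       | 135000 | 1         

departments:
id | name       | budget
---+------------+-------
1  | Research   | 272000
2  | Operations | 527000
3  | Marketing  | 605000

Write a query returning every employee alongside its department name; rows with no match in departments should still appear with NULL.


LEFT JOIN keeps every row from employees (the left table); where dept_id has no match in departments, the department columns become NULL. Walk through each employee:
  - employee 1 (Chris): dept_id=3 -> matches Marketing
  - employee 2 (Zoe): dept_id=NULL, no match -> kept with NULL
  - employee 3 (Rosa): dept_id=2 -> matches Operations
  - employee 4 (Wendy): dept_id=1 -> matches Research
  - employee 5 (Alice): dept_id=1 -> matches Research
All 5 rows appear; 1 has NULL department.

SQL:
SELECT a.name, b.name AS department
FROM employees a
LEFT JOIN departments b ON a.dept_id = b.id

Result:
name  | department
------+-----------
Chris | Marketing 
Zoe   | NULL      
Rosa  | Operations
Wendy | Research  
Alice | Research  


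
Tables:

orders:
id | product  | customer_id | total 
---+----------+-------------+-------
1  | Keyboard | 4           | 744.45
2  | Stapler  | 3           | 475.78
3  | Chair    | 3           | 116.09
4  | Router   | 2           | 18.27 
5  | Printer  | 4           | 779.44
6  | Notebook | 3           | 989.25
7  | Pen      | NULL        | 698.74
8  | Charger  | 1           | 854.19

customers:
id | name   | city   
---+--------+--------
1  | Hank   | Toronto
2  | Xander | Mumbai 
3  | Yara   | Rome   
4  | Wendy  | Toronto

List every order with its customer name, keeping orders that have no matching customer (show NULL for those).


LEFT JOIN keeps every row from orders (the left table); where customer_id has no match in customers, the customer columns become NULL. Walk through each order:
  - order 1 (Keyboard): customer_id=4 -> matches Wendy
  - order 2 (Stapler): customer_id=3 -> matches Yara
  - order 3 (Chair): customer_id=3 -> matches Yara
  - order 4 (Router): customer_id=2 -> matches Xander
  - order 5 (Printer): customer_id=4 -> matches Wendy
  - order 6 (Notebook): customer_id=3 -> matches Yara
  - order 7 (Pen): customer_id=NULL, no match -> kept with NULL
  - order 8 (Charger): customer_id=1 -> matches Hank
All 8 rows appear; 1 has NULL customer.

SQL:
SELECT a.product, b.name AS customer
FROM orders a
LEFT JOIN customers b ON a.customer_id = b.id

Result:
product  | customer
---------+---------
Keyboard | Wendy   
Stapler  | Yara    
Chair    | Yara    
Router   | Xander  
Printer  | Wendy   
Notebook | Yara    
Pen      | NULL    
Charger  | Hank    


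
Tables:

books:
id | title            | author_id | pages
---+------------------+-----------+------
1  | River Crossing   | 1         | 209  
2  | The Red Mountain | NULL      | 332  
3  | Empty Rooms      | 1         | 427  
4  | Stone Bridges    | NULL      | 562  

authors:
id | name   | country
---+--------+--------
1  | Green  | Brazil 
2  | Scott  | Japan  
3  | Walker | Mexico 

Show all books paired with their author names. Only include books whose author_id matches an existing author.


INNER JOIN keeps only books rows whose author_id matches an id in authors. Walk through each book:
  - book 1 (River Crossing): author_id=1 -> matches Green
  - book 2 (The Red Mountain): author_id=NULL, no match -> dropped
  - book 3 (Empty Rooms): author_id=1 -> matches Green
  - book 4 (Stone Bridges): author_id=NULL, no match -> dropped
So 2 of 4 rows are dropped.

SQL:
SELECT a.title, b.name AS author
FROM books a
INNER JOIN authors b ON a.author_id = b.id

Result:
title          | author
---------------+-------
River Crossing | Green 
Empty Rooms    | Green 


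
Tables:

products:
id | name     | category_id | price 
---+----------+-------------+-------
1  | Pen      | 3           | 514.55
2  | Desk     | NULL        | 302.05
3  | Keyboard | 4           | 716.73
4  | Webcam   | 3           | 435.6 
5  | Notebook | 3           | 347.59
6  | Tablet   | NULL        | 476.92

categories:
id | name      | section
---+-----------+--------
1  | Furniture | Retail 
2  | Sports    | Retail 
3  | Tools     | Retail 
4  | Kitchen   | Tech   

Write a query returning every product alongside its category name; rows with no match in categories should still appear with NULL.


LEFT JOIN keeps every row from products (the left table); where category_id has no match in categories, the category columns become NULL. Walk through each product:
  - product 1 (Pen): category_id=3 -> matches Tools
  - product 2 (Desk): category_id=NULL, no match -> kept with NULL
  - product 3 (Keyboard): category_id=4 -> matches Kitchen
  - product 4 (Webcam): category_id=3 -> matches Tools
  - product 5 (Notebook): category_id=3 -> matches Tools
  - product 6 (Tablet): category_id=NULL, no match -> kept with NULL
All 6 rows appear; 2 have NULL category.

SQL:
SELECT a.name, b.name AS category
FROM products a
LEFT JOIN categories b ON a.category_id = b.id

Result:
name     | category
---------+---------
Pen      | Tools   
Desk     | NULL    
Keyboard | Kitchen 
Webcam   | Tools   
Notebook | Tools   
Tablet   | NULL    
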